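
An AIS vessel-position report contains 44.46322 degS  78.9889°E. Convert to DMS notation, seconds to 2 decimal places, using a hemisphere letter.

44°27′47.59″ S, 78°59′20.04″ E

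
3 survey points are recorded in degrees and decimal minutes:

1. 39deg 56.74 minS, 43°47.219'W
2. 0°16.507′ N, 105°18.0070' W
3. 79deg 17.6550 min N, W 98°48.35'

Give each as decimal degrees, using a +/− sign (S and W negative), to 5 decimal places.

1. -39.94567, -43.78698
2. 0.27512, -105.30012
3. 79.29425, -98.80583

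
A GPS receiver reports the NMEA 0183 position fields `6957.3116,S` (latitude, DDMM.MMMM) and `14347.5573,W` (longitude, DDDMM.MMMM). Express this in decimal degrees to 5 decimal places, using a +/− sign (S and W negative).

-69.95519, -143.79262

Lat: split at 2 digits → 69° and 57.3116′; 69 + 57.3116/60 = 69.955193
hemisphere S, so the sign is −
Lon: split at 3 digits → 143° and 47.5573′; 143 + 47.5573/60 = 143.792622
W → negative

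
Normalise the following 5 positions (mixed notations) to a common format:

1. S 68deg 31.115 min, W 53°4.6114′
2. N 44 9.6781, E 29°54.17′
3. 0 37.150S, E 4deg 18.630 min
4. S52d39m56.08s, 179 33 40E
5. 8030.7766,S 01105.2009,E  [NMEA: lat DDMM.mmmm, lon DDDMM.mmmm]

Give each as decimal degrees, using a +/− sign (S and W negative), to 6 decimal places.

Point 1:
  φ: 68 + 31.115/60 = 68.5185833
  S → negative
  Lon: 53 + 4.6114/60 = 53.0768567
  hemisphere W, so the sign is −
Point 2:
  Latitude: 9.6781′ = 0.161302°; total 44.1613017
  N ⇒ keep positive
  λ: 29 + 54.17/60 = 29.9028333
  E → positive
Point 3:
  φ: 37.15′ = 0.619167°; total 0.6191667
  S → negative
  Lon: 4 + 18.63/60 = 4.3105000
  E ⇒ keep positive
Point 4:
  φ: 52° + 39/60 + 56.08/3600 = 52 + 0.650000 + 0.015578 = 52.6655778
  hemisphere S, so the sign is −
  Longitude: 33′ + 40″ = 33.66667′; 179 + 33.66667/60 = 179.5611111
  E → positive
Point 5:
  Lat: split at 2 digits → 80° and 30.7766′; 80 + 30.7766/60 = 80.5129433
  hemisphere S, so the sign is −
  Lon: split at 3 digits → 011° and 5.2009′; 11 + 5.2009/60 = 11.0866817
  E → positive

1. -68.518583, -53.076857
2. 44.161302, 29.902833
3. -0.619167, 4.310500
4. -52.665578, 179.561111
5. -80.512943, 11.086682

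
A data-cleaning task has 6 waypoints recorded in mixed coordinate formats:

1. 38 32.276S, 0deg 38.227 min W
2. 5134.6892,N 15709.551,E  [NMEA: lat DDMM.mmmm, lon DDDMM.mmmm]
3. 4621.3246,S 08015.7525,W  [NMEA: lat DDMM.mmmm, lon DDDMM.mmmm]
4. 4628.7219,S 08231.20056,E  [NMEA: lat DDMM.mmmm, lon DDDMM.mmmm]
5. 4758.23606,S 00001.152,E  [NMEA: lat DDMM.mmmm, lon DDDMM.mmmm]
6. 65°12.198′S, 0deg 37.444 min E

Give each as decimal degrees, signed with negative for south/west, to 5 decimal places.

1. -38.53793, -0.63712
2. 51.57815, 157.15918
3. -46.35541, -80.26254
4. -46.47870, 82.52001
5. -47.97060, 0.01920
6. -65.20330, 0.62407

Point 1:
  Latitude: 32.276′ = 0.537933°; total 38.537933
  S ⇒ negate
  λ: 0 + 38.227/60 = 0.637117
  hemisphere W, so the sign is −
Point 2:
  Lat: split at 2 digits → 51° and 34.6892′; 51 + 34.6892/60 = 51.578153
  N ⇒ keep positive
  λ: split at 3 digits → 157° and 9.551′; 157 + 9.551/60 = 157.159183
  E ⇒ keep positive
Point 3:
  Latitude: split at 2 digits → 46° and 21.3246′; 46 + 21.3246/60 = 46.355410
  S ⇒ negate
  Longitude: split at 3 digits → 080° and 15.7525′; 80 + 15.7525/60 = 80.262542
  W ⇒ negate
Point 4:
  φ: split at 2 digits → 46° and 28.7219′; 46 + 28.7219/60 = 46.478698
  S ⇒ negate
  Lon: split at 3 digits → 082° and 31.20056′; 82 + 31.20056/60 = 82.520009
  E → positive
Point 5:
  Latitude: degrees = first 2 digits = 47, minutes = 58.23606; 47 + 58.23606/60 = 47.970601
  S → negative
  Longitude: degrees = first 3 digits = 0, minutes = 1.152; 0 + 1.152/60 = 0.019200
  E → positive
Point 6:
  Lat: 65 + 12.198/60 = 65.203300
  S → negative
  Longitude: 37.444′ = 0.624067°; total 0.624067
  E → positive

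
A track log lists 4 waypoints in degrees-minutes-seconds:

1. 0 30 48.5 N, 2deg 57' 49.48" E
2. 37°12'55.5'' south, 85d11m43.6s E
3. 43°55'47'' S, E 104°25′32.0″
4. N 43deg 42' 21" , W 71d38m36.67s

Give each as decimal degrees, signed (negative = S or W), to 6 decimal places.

1. 0.513472, 2.963744
2. -37.215417, 85.195444
3. -43.929722, 104.425556
4. 43.705833, -71.643519

Point 1:
  Lat: 0 + 30/60 + 48.5/3600 = 0.5134722
  N ⇒ keep positive
  Longitude: 2° + 57/60 + 49.48/3600 = 2 + 0.950000 + 0.013744 = 2.9637444
  E ⇒ keep positive
Point 2:
  φ: 12′ + 55.5″ = 12.92500′; 37 + 12.92500/60 = 37.2154167
  S ⇒ negate
  λ: 85 + 11/60 + 43.6/3600 = 85.1954444
  E ⇒ keep positive
Point 3:
  Lat: 55′ + 47″ = 55.78333′; 43 + 55.78333/60 = 43.9297222
  S ⇒ negate
  λ: 25′ + 32″ = 25.53333′; 104 + 25.53333/60 = 104.4255556
  E ⇒ keep positive
Point 4:
  Latitude: 43° + 42/60 + 21/3600 = 43 + 0.700000 + 0.005833 = 43.7058333
  N → positive
  Lon: 38′ + 36.67″ = 38.61117′; 71 + 38.61117/60 = 71.6435194
  W → negative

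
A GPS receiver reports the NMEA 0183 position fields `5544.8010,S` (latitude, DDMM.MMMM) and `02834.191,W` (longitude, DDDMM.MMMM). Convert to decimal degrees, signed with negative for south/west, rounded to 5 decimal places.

φ: split at 2 digits → 55° and 44.801′; 55 + 44.801/60 = 55.746683
S ⇒ negate
Lon: degrees = first 3 digits = 28, minutes = 34.191; 28 + 34.191/60 = 28.569850
hemisphere W, so the sign is −

-55.74668, -28.56985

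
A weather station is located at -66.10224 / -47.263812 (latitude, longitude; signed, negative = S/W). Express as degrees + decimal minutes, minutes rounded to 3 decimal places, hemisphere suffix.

66° 6.134′ S, 47° 15.829′ W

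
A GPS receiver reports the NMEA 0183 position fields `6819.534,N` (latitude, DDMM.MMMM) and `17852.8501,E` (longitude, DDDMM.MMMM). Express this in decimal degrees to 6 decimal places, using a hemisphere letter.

Latitude: degrees = first 2 digits = 68, minutes = 19.534; 68 + 19.534/60 = 68.3255667
Lon: degrees = first 3 digits = 178, minutes = 52.8501; 178 + 52.8501/60 = 178.8808350

68.325567° N, 178.880835° E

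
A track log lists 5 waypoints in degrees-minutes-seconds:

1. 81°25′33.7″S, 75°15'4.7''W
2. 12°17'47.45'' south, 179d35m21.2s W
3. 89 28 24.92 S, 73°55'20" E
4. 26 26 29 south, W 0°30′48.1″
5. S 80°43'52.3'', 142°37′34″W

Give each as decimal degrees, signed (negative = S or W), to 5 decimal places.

Point 1:
  Latitude: 25′ + 33.7″ = 25.56167′; 81 + 25.56167/60 = 81.426028
  S → negative
  λ: 75° + 15/60 + 4.7/3600 = 75 + 0.250000 + 0.001306 = 75.251306
  hemisphere W, so the sign is −
Point 2:
  Lat: 17′ + 47.45″ = 17.79083′; 12 + 17.79083/60 = 12.296514
  S ⇒ negate
  Lon: 179° + 35/60 + 21.2/3600 = 179 + 0.583333 + 0.005889 = 179.589222
  W → negative
Point 3:
  Latitude: 28′ + 24.92″ = 28.41533′; 89 + 28.41533/60 = 89.473589
  hemisphere S, so the sign is −
  Lon: 73 + 55/60 + 20/3600 = 73.922222
  E ⇒ keep positive
Point 4:
  φ: 26 + 26/60 + 29/3600 = 26.441389
  S → negative
  Lon: 0° + 30/60 + 48.1/3600 = 0 + 0.500000 + 0.013361 = 0.513361
  W → negative
Point 5:
  φ: 80° + 43/60 + 52.3/3600 = 80 + 0.716667 + 0.014528 = 80.731194
  S → negative
  Lon: 142° + 37/60 + 34/3600 = 142 + 0.616667 + 0.009444 = 142.626111
  hemisphere W, so the sign is −

1. -81.42603, -75.25131
2. -12.29651, -179.58922
3. -89.47359, 73.92222
4. -26.44139, -0.51336
5. -80.73119, -142.62611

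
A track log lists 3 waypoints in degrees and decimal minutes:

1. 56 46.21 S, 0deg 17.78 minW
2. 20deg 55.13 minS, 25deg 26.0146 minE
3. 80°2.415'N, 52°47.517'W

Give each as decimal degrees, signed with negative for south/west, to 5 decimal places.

Point 1:
  φ: 46.21′ = 0.770167°; total 56.770167
  hemisphere S, so the sign is −
  Longitude: 17.78′ = 0.296333°; total 0.296333
  hemisphere W, so the sign is −
Point 2:
  φ: 20 + 55.13/60 = 20.918833
  S ⇒ negate
  Lon: 26.0146′ = 0.433577°; total 25.433577
  E ⇒ keep positive
Point 3:
  φ: 80 + 2.415/60 = 80.040250
  N → positive
  λ: 52 + 47.517/60 = 52.791950
  W → negative

1. -56.77017, -0.29633
2. -20.91883, 25.43358
3. 80.04025, -52.79195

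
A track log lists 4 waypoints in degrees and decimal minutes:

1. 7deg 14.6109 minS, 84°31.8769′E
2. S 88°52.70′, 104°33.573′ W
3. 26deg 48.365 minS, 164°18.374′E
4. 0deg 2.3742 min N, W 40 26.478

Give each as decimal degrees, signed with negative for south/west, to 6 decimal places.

Point 1:
  Latitude: 7 + 14.6109/60 = 7.2435150
  S → negative
  Lon: 84 + 31.8769/60 = 84.5312817
  E ⇒ keep positive
Point 2:
  Lat: 88 + 52.7/60 = 88.8783333
  S ⇒ negate
  Lon: 104 + 33.573/60 = 104.5595500
  hemisphere W, so the sign is −
Point 3:
  φ: 48.365′ = 0.806083°; total 26.8060833
  hemisphere S, so the sign is −
  λ: 18.374′ = 0.306233°; total 164.3062333
  E ⇒ keep positive
Point 4:
  Lat: 0 + 2.3742/60 = 0.0395700
  N ⇒ keep positive
  Lon: 26.478′ = 0.441300°; total 40.4413000
  W → negative

1. -7.243515, 84.531282
2. -88.878333, -104.559550
3. -26.806083, 164.306233
4. 0.039570, -40.441300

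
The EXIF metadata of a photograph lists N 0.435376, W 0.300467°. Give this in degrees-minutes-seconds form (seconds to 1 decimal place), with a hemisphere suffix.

0°26′7.4″ N, 0°18′1.7″ W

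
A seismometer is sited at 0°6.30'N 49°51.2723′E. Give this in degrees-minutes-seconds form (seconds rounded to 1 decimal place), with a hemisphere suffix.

Latitude: fractional minutes 0.30000 × 60 = 18.000″
Lon: fractional minutes 0.27230 × 60 = 16.338″

0°06′18.0″ N, 49°51′16.3″ E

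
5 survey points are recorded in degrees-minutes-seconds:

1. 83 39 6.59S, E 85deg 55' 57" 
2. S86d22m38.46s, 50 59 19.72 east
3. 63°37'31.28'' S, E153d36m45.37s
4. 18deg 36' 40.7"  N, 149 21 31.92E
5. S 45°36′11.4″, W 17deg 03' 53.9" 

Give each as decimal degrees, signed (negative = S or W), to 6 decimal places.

Point 1:
  Lat: 83 + 39/60 + 6.59/3600 = 83.6518306
  S ⇒ negate
  Longitude: 55′ + 57″ = 55.95000′; 85 + 55.95000/60 = 85.9325000
  E → positive
Point 2:
  Latitude: 86 + 22/60 + 38.46/3600 = 86.3773500
  hemisphere S, so the sign is −
  λ: 50 + 59/60 + 19.72/3600 = 50.9888111
  E ⇒ keep positive
Point 3:
  Latitude: 63 + 37/60 + 31.28/3600 = 63.6253556
  S → negative
  Lon: 36′ + 45.37″ = 36.75617′; 153 + 36.75617/60 = 153.6126028
  E ⇒ keep positive
Point 4:
  φ: 18 + 36/60 + 40.7/3600 = 18.6113056
  N ⇒ keep positive
  λ: 149° + 21/60 + 31.92/3600 = 149 + 0.350000 + 0.008867 = 149.3588667
  E ⇒ keep positive
Point 5:
  Lat: 45 + 36/60 + 11.4/3600 = 45.6031667
  S ⇒ negate
  Longitude: 17 + 3/60 + 53.9/3600 = 17.0649722
  W → negative

1. -83.651831, 85.932500
2. -86.377350, 50.988811
3. -63.625356, 153.612603
4. 18.611306, 149.358867
5. -45.603167, -17.064972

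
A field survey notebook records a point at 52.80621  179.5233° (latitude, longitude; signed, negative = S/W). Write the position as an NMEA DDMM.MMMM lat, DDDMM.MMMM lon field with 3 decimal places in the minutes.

5248.373,N / 17931.398,E

φ: 52° + 0.806210 × 60 = 52° 48.37260′
Longitude: 179° + 0.523300 × 60 = 179° 31.39800′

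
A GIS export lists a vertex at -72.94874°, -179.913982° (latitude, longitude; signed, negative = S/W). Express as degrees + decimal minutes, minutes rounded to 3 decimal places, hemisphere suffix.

72° 56.924′ S, 179° 54.839′ W

Latitude is negative → S; |value| = 72.948740
Lat: 72° + 0.948740 × 60 = 72° 56.92440′
Longitude is negative → W; |value| = 179.913982
Longitude: 179° + 0.913982 × 60 = 179° 54.83892′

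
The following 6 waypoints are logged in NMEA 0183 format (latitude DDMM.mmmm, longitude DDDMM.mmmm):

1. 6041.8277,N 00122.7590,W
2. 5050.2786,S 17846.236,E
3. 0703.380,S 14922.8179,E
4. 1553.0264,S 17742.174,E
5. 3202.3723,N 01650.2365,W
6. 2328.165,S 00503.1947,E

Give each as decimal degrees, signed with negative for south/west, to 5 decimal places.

1. 60.69713, -1.37932
2. -50.83798, 178.77060
3. -7.05633, 149.38030
4. -15.88377, 177.70290
5. 32.03954, -16.83728
6. -23.46942, 5.05325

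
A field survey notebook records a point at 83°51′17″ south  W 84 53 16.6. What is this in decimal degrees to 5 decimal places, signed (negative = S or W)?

Lat: 51′ + 17″ = 51.28333′; 83 + 51.28333/60 = 83.854722
hemisphere S, so the sign is −
λ: 84° + 53/60 + 16.6/3600 = 84 + 0.883333 + 0.004611 = 84.887944
W → negative

-83.85472, -84.88794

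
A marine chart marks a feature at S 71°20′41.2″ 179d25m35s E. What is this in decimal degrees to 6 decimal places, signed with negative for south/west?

-71.344778, 179.426389

Latitude: 71° + 20/60 + 41.2/3600 = 71 + 0.333333 + 0.011444 = 71.3447778
hemisphere S, so the sign is −
λ: 179° + 25/60 + 35/3600 = 179 + 0.416667 + 0.009722 = 179.4263889
E → positive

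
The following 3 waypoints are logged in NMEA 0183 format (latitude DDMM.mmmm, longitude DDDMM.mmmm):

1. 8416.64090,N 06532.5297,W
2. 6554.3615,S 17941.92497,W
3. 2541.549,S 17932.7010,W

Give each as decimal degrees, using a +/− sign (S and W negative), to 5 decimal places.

Point 1:
  Latitude: degrees = first 2 digits = 84, minutes = 16.6409; 84 + 16.6409/60 = 84.277348
  N ⇒ keep positive
  Lon: split at 3 digits → 065° and 32.5297′; 65 + 32.5297/60 = 65.542162
  hemisphere W, so the sign is −
Point 2:
  φ: split at 2 digits → 65° and 54.3615′; 65 + 54.3615/60 = 65.906025
  S ⇒ negate
  λ: split at 3 digits → 179° and 41.92497′; 179 + 41.92497/60 = 179.698750
  hemisphere W, so the sign is −
Point 3:
  Latitude: split at 2 digits → 25° and 41.549′; 25 + 41.549/60 = 25.692483
  S ⇒ negate
  Lon: degrees = first 3 digits = 179, minutes = 32.701; 179 + 32.701/60 = 179.545017
  W ⇒ negate

1. 84.27735, -65.54216
2. -65.90603, -179.69875
3. -25.69248, -179.54502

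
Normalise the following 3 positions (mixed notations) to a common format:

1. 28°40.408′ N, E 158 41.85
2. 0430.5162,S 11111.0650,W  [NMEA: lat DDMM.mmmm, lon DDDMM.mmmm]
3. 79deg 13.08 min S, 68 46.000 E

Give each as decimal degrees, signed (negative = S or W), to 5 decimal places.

Point 1:
  Lat: 40.408′ = 0.673467°; total 28.673467
  N → positive
  Lon: 41.85′ = 0.697500°; total 158.697500
  E → positive
Point 2:
  φ: degrees = first 2 digits = 4, minutes = 30.5162; 4 + 30.5162/60 = 4.508603
  S ⇒ negate
  Longitude: split at 3 digits → 111° and 11.065′; 111 + 11.065/60 = 111.184417
  W ⇒ negate
Point 3:
  Latitude: 13.08′ = 0.218000°; total 79.218000
  hemisphere S, so the sign is −
  λ: 68 + 46/60 = 68.766667
  E ⇒ keep positive

1. 28.67347, 158.69750
2. -4.50860, -111.18442
3. -79.21800, 68.76667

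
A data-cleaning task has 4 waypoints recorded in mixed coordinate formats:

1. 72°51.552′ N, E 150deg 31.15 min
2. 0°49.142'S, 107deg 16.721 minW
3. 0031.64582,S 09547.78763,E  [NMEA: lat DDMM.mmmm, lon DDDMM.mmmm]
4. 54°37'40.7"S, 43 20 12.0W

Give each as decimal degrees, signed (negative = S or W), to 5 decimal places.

Point 1:
  Latitude: 72 + 51.552/60 = 72.859200
  N ⇒ keep positive
  Lon: 31.15′ = 0.519167°; total 150.519167
  E → positive
Point 2:
  φ: 49.142′ = 0.819033°; total 0.819033
  S → negative
  Lon: 16.721′ = 0.278683°; total 107.278683
  hemisphere W, so the sign is −
Point 3:
  Latitude: split at 2 digits → 00° and 31.64582′; 0 + 31.64582/60 = 0.527430
  S → negative
  Lon: degrees = first 3 digits = 95, minutes = 47.78763; 95 + 47.78763/60 = 95.796461
  E → positive
Point 4:
  φ: 37′ + 40.7″ = 37.67833′; 54 + 37.67833/60 = 54.627972
  hemisphere S, so the sign is −
  Lon: 43 + 20/60 + 12/3600 = 43.336667
  hemisphere W, so the sign is −

1. 72.85920, 150.51917
2. -0.81903, -107.27868
3. -0.52743, 95.79646
4. -54.62797, -43.33667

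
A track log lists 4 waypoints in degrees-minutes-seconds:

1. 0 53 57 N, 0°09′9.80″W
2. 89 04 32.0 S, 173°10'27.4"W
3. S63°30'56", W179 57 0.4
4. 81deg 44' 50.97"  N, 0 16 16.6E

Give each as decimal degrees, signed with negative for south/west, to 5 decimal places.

Point 1:
  Lat: 0° + 53/60 + 57/3600 = 0 + 0.883333 + 0.015833 = 0.899167
  N ⇒ keep positive
  Lon: 9′ + 9.8″ = 9.16333′; 0 + 9.16333/60 = 0.152722
  hemisphere W, so the sign is −
Point 2:
  Latitude: 89° + 4/60 + 32/3600 = 89 + 0.066667 + 0.008889 = 89.075556
  hemisphere S, so the sign is −
  Lon: 173 + 10/60 + 27.4/3600 = 173.174278
  W → negative
Point 3:
  Lat: 30′ + 56″ = 30.93333′; 63 + 30.93333/60 = 63.515556
  S → negative
  Lon: 179 + 57/60 + 0.4/3600 = 179.950111
  W → negative
Point 4:
  φ: 81 + 44/60 + 50.97/3600 = 81.747492
  N ⇒ keep positive
  Lon: 0° + 16/60 + 16.6/3600 = 0 + 0.266667 + 0.004611 = 0.271278
  E → positive

1. 0.89917, -0.15272
2. -89.07556, -173.17428
3. -63.51556, -179.95011
4. 81.74749, 0.27128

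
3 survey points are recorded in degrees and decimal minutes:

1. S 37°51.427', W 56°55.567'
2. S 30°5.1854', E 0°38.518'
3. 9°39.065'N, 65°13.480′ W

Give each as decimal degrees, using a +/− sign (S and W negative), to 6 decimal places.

1. -37.857117, -56.926117
2. -30.086423, 0.641967
3. 9.651083, -65.224667

Point 1:
  Latitude: 37 + 51.427/60 = 37.8571167
  hemisphere S, so the sign is −
  Longitude: 56 + 55.567/60 = 56.9261167
  W ⇒ negate
Point 2:
  Lat: 5.1854′ = 0.086423°; total 30.0864233
  S ⇒ negate
  Longitude: 38.518′ = 0.641967°; total 0.6419667
  E → positive
Point 3:
  Latitude: 9 + 39.065/60 = 9.6510833
  N ⇒ keep positive
  Lon: 13.48′ = 0.224667°; total 65.2246667
  hemisphere W, so the sign is −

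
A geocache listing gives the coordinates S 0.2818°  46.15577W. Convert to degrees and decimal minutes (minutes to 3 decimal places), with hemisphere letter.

Latitude: minutes = (0.281800 − 0) × 60 = 16.90800
λ: minutes = (46.155770 − 46) × 60 = 9.34620

0° 16.908′ S, 46° 9.346′ W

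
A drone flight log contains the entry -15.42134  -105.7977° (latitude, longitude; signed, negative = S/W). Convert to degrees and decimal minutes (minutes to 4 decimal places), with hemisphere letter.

15° 25.2804′ S, 105° 47.8620′ W

Latitude is negative → S; |value| = 15.421340
φ: 15° + 0.421340 × 60 = 15° 25.280400′
Longitude is negative → W; |value| = 105.797700
Lon: fractional part 0.797700 → 47.862000 minutes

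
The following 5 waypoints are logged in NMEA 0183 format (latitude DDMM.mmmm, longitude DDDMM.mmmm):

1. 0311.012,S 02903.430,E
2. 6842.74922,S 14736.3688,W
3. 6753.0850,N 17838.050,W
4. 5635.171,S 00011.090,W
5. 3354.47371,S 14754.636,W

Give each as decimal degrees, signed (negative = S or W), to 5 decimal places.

1. -3.18353, 29.05717
2. -68.71249, -147.60615
3. 67.88475, -178.63417
4. -56.58618, -0.18483
5. -33.90790, -147.91060

Point 1:
  φ: split at 2 digits → 03° and 11.012′; 3 + 11.012/60 = 3.183533
  S → negative
  λ: split at 3 digits → 029° and 3.43′; 29 + 3.43/60 = 29.057167
  E ⇒ keep positive
Point 2:
  Latitude: degrees = first 2 digits = 68, minutes = 42.74922; 68 + 42.74922/60 = 68.712487
  S ⇒ negate
  Lon: degrees = first 3 digits = 147, minutes = 36.3688; 147 + 36.3688/60 = 147.606147
  hemisphere W, so the sign is −
Point 3:
  Lat: degrees = first 2 digits = 67, minutes = 53.085; 67 + 53.085/60 = 67.884750
  N ⇒ keep positive
  λ: split at 3 digits → 178° and 38.05′; 178 + 38.05/60 = 178.634167
  W ⇒ negate
Point 4:
  Latitude: degrees = first 2 digits = 56, minutes = 35.171; 56 + 35.171/60 = 56.586183
  hemisphere S, so the sign is −
  Longitude: split at 3 digits → 000° and 11.09′; 0 + 11.09/60 = 0.184833
  hemisphere W, so the sign is −
Point 5:
  Lat: degrees = first 2 digits = 33, minutes = 54.47371; 33 + 54.47371/60 = 33.907895
  S → negative
  λ: split at 3 digits → 147° and 54.636′; 147 + 54.636/60 = 147.910600
  hemisphere W, so the sign is −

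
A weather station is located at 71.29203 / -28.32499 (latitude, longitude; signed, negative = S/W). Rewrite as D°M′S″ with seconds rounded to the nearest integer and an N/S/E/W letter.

71°17′31″ N, 28°19′30″ W

Latitude: 0.292030° → 17.52180′; 0.52180 × 60 = 31.31″
Longitude is negative → W; |value| = 28.324990
Lon: whole degrees 28; 19.49940′ → 19′ and 29.96″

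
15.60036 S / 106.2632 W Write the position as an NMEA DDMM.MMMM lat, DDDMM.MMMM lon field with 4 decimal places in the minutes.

1536.0216,S / 10615.7920,W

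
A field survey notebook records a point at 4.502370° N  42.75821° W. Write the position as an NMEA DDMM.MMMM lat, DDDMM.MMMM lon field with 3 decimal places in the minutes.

0430.142,N / 04245.493,W

φ: 4° + 0.502370 × 60 = 4° 30.14220′
Lon: fractional part 0.758210 → 45.49260 minutes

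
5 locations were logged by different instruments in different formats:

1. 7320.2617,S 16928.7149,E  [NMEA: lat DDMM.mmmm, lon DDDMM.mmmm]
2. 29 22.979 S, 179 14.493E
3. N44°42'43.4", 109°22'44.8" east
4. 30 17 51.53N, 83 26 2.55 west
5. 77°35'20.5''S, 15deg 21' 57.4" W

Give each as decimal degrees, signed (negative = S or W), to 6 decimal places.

1. -73.337695, 169.478582
2. -29.382983, 179.241550
3. 44.712056, 109.379111
4. 30.297647, -83.434042
5. -77.589028, -15.365944

Point 1:
  φ: split at 2 digits → 73° and 20.2617′; 73 + 20.2617/60 = 73.3376950
  hemisphere S, so the sign is −
  λ: degrees = first 3 digits = 169, minutes = 28.7149; 169 + 28.7149/60 = 169.4785817
  E ⇒ keep positive
Point 2:
  Lat: 22.979′ = 0.382983°; total 29.3829833
  S → negative
  Lon: 179 + 14.493/60 = 179.2415500
  E → positive
Point 3:
  Latitude: 44 + 42/60 + 43.4/3600 = 44.7120556
  N ⇒ keep positive
  Lon: 109 + 22/60 + 44.8/3600 = 109.3791111
  E → positive
Point 4:
  Lat: 17′ + 51.53″ = 17.85883′; 30 + 17.85883/60 = 30.2976472
  N ⇒ keep positive
  Lon: 26′ + 2.55″ = 26.04250′; 83 + 26.04250/60 = 83.4340417
  hemisphere W, so the sign is −
Point 5:
  φ: 35′ + 20.5″ = 35.34167′; 77 + 35.34167/60 = 77.5890278
  hemisphere S, so the sign is −
  Lon: 15 + 21/60 + 57.4/3600 = 15.3659444
  W → negative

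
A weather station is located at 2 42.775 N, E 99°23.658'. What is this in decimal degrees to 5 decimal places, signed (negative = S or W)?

φ: 42.775′ = 0.712917°; total 2.712917
N → positive
λ: 99 + 23.658/60 = 99.394300
E → positive

2.71292, 99.39430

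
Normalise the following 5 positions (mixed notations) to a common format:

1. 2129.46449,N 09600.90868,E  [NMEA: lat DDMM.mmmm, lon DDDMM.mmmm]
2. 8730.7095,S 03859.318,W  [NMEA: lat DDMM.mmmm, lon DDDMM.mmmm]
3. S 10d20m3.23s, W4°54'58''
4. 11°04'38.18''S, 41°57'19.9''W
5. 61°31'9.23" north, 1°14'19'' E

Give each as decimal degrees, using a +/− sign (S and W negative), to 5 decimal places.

1. 21.49107, 96.01514
2. -87.51183, -38.98863
3. -10.33423, -4.91611
4. -11.07727, -41.95553
5. 61.51923, 1.23861

Point 1:
  Lat: split at 2 digits → 21° and 29.46449′; 21 + 29.46449/60 = 21.491075
  N → positive
  λ: split at 3 digits → 096° and 0.90868′; 96 + 0.90868/60 = 96.015145
  E → positive
Point 2:
  Latitude: degrees = first 2 digits = 87, minutes = 30.7095; 87 + 30.7095/60 = 87.511825
  hemisphere S, so the sign is −
  Lon: split at 3 digits → 038° and 59.318′; 38 + 59.318/60 = 38.988633
  W ⇒ negate
Point 3:
  Latitude: 10° + 20/60 + 3.23/3600 = 10 + 0.333333 + 0.000897 = 10.334231
  S ⇒ negate
  λ: 4 + 54/60 + 58/3600 = 4.916111
  W ⇒ negate
Point 4:
  φ: 11 + 4/60 + 38.18/3600 = 11.077272
  S → negative
  λ: 41 + 57/60 + 19.9/3600 = 41.955528
  W ⇒ negate
Point 5:
  Lat: 61° + 31/60 + 9.23/3600 = 61 + 0.516667 + 0.002564 = 61.519231
  N ⇒ keep positive
  λ: 1° + 14/60 + 19/3600 = 1 + 0.233333 + 0.005278 = 1.238611
  E ⇒ keep positive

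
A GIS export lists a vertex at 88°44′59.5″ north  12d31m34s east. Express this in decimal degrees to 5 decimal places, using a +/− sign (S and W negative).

88.74986, 12.52611

Latitude: 88° + 44/60 + 59.5/3600 = 88 + 0.733333 + 0.016528 = 88.749861
N ⇒ keep positive
λ: 12 + 31/60 + 34/3600 = 12.526111
E → positive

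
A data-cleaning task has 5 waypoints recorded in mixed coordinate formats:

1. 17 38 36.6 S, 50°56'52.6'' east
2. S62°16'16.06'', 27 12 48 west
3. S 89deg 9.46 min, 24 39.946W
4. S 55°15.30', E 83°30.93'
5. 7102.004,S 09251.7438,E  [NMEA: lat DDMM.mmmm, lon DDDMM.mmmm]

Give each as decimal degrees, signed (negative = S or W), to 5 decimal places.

1. -17.64350, 50.94794
2. -62.27113, -27.21333
3. -89.15767, -24.66577
4. -55.25500, 83.51550
5. -71.03340, 92.86240

Point 1:
  Lat: 17° + 38/60 + 36.6/3600 = 17 + 0.633333 + 0.010167 = 17.643500
  S → negative
  Longitude: 56′ + 52.6″ = 56.87667′; 50 + 56.87667/60 = 50.947944
  E ⇒ keep positive
Point 2:
  φ: 62 + 16/60 + 16.06/3600 = 62.271128
  S ⇒ negate
  Lon: 27° + 12/60 + 48/3600 = 27 + 0.200000 + 0.013333 = 27.213333
  W → negative
Point 3:
  Latitude: 89 + 9.46/60 = 89.157667
  S ⇒ negate
  Longitude: 24 + 39.946/60 = 24.665767
  hemisphere W, so the sign is −
Point 4:
  Lat: 15.3′ = 0.255000°; total 55.255000
  hemisphere S, so the sign is −
  Longitude: 83 + 30.93/60 = 83.515500
  E ⇒ keep positive
Point 5:
  Latitude: split at 2 digits → 71° and 2.004′; 71 + 2.004/60 = 71.033400
  hemisphere S, so the sign is −
  Lon: split at 3 digits → 092° and 51.7438′; 92 + 51.7438/60 = 92.862397
  E ⇒ keep positive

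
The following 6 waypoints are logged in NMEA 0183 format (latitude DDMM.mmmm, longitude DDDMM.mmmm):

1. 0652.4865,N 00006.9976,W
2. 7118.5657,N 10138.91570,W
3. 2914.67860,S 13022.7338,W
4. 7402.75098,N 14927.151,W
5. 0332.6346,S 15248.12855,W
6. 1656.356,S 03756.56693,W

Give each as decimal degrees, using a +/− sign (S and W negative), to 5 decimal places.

1. 6.87478, -0.11663
2. 71.30943, -101.64860
3. -29.24464, -130.37890
4. 74.04585, -149.45252
5. -3.54391, -152.80214
6. -16.93927, -37.94278

Point 1:
  Latitude: split at 2 digits → 06° and 52.4865′; 6 + 52.4865/60 = 6.874775
  N ⇒ keep positive
  λ: degrees = first 3 digits = 0, minutes = 6.9976; 0 + 6.9976/60 = 0.116627
  hemisphere W, so the sign is −
Point 2:
  Latitude: split at 2 digits → 71° and 18.5657′; 71 + 18.5657/60 = 71.309428
  N → positive
  λ: split at 3 digits → 101° and 38.9157′; 101 + 38.9157/60 = 101.648595
  hemisphere W, so the sign is −
Point 3:
  φ: degrees = first 2 digits = 29, minutes = 14.6786; 29 + 14.6786/60 = 29.244643
  S ⇒ negate
  Lon: split at 3 digits → 130° and 22.7338′; 130 + 22.7338/60 = 130.378897
  W → negative
Point 4:
  Latitude: degrees = first 2 digits = 74, minutes = 2.75098; 74 + 2.75098/60 = 74.045850
  N → positive
  Longitude: degrees = first 3 digits = 149, minutes = 27.151; 149 + 27.151/60 = 149.452517
  W → negative
Point 5:
  Latitude: degrees = first 2 digits = 3, minutes = 32.6346; 3 + 32.6346/60 = 3.543910
  S → negative
  Lon: split at 3 digits → 152° and 48.12855′; 152 + 48.12855/60 = 152.802143
  hemisphere W, so the sign is −
Point 6:
  Lat: degrees = first 2 digits = 16, minutes = 56.356; 16 + 56.356/60 = 16.939267
  S → negative
  Lon: split at 3 digits → 037° and 56.56693′; 37 + 56.56693/60 = 37.942782
  W → negative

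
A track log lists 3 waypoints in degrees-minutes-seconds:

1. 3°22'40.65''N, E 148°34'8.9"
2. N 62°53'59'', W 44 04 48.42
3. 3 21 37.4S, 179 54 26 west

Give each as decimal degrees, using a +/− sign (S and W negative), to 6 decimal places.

1. 3.377958, 148.569139
2. 62.899722, -44.080117
3. -3.360389, -179.907222

Point 1:
  Lat: 22′ + 40.65″ = 22.67750′; 3 + 22.67750/60 = 3.3779583
  N → positive
  λ: 34′ + 8.9″ = 34.14833′; 148 + 34.14833/60 = 148.5691389
  E ⇒ keep positive
Point 2:
  Latitude: 62 + 53/60 + 59/3600 = 62.8997222
  N → positive
  λ: 4′ + 48.42″ = 4.80700′; 44 + 4.80700/60 = 44.0801167
  hemisphere W, so the sign is −
Point 3:
  φ: 3° + 21/60 + 37.4/3600 = 3 + 0.350000 + 0.010389 = 3.3603889
  S → negative
  Lon: 179° + 54/60 + 26/3600 = 179 + 0.900000 + 0.007222 = 179.9072222
  W → negative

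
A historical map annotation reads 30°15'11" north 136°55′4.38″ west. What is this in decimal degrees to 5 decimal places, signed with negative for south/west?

30.25306, -136.91788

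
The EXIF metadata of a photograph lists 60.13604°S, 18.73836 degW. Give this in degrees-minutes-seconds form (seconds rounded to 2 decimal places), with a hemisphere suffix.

φ: whole degrees 60; 8.16240′ → 8′ and 9.7440″
Longitude: whole degrees 18; 44.30160′ → 44′ and 18.0960″

60°08′9.74″ S, 18°44′18.10″ W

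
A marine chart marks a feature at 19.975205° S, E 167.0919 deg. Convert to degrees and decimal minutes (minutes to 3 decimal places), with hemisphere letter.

Latitude: minutes = (19.975205 − 19) × 60 = 58.51230
Lon: 167° + 0.091900 × 60 = 167° 5.51400′

19° 58.512′ S, 167° 5.514′ E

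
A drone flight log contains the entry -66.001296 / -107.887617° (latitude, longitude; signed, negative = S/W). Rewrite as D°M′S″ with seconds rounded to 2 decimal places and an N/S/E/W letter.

Latitude is negative → S; |value| = 66.001296
Lat: 0.001296 × 60 = 0.07776′ → 0′, remainder × 60 = 4.6656″
Longitude is negative → W; |value| = 107.887617
λ: 0.887617 × 60 = 53.25702′ → 53′, remainder × 60 = 15.4212″

66°00′4.67″ S, 107°53′15.42″ W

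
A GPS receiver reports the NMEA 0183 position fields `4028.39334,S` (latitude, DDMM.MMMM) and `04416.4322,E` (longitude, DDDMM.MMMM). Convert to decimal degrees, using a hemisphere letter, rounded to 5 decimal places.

40.47322° S, 44.27387° E

φ: degrees = first 2 digits = 40, minutes = 28.39334; 40 + 28.39334/60 = 40.473222
λ: degrees = first 3 digits = 44, minutes = 16.4322; 44 + 16.4322/60 = 44.273870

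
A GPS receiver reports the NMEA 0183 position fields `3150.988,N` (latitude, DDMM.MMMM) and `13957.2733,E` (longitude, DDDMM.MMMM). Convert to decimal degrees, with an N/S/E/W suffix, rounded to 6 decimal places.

31.849800° N, 139.954555° E

Lat: split at 2 digits → 31° and 50.988′; 31 + 50.988/60 = 31.8498000
λ: degrees = first 3 digits = 139, minutes = 57.2733; 139 + 57.2733/60 = 139.9545550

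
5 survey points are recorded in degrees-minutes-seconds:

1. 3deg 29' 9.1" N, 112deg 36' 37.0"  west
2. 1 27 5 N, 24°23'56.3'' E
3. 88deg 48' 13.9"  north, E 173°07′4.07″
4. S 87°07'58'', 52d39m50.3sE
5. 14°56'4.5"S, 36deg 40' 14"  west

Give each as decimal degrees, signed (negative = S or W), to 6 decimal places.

Point 1:
  Latitude: 3° + 29/60 + 9.1/3600 = 3 + 0.483333 + 0.002528 = 3.4858611
  N → positive
  Lon: 36′ + 37″ = 36.61667′; 112 + 36.61667/60 = 112.6102778
  W ⇒ negate
Point 2:
  Latitude: 1° + 27/60 + 5/3600 = 1 + 0.450000 + 0.001389 = 1.4513889
  N ⇒ keep positive
  Longitude: 23′ + 56.3″ = 23.93833′; 24 + 23.93833/60 = 24.3989722
  E ⇒ keep positive
Point 3:
  φ: 88 + 48/60 + 13.9/3600 = 88.8038611
  N ⇒ keep positive
  Lon: 173° + 7/60 + 4.07/3600 = 173 + 0.116667 + 0.001131 = 173.1177972
  E ⇒ keep positive
Point 4:
  Latitude: 7′ + 58″ = 7.96667′; 87 + 7.96667/60 = 87.1327778
  hemisphere S, so the sign is −
  Lon: 52 + 39/60 + 50.3/3600 = 52.6639722
  E → positive
Point 5:
  Latitude: 56′ + 4.5″ = 56.07500′; 14 + 56.07500/60 = 14.9345833
  hemisphere S, so the sign is −
  Lon: 36 + 40/60 + 14/3600 = 36.6705556
  W → negative

1. 3.485861, -112.610278
2. 1.451389, 24.398972
3. 88.803861, 173.117797
4. -87.132778, 52.663972
5. -14.934583, -36.670556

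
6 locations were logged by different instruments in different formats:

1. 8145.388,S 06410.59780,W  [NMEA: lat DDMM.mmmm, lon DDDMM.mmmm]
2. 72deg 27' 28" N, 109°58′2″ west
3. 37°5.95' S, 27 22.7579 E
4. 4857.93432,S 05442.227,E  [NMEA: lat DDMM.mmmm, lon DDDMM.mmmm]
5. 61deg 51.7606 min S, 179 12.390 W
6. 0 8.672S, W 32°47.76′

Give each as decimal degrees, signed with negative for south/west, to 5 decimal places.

Point 1:
  Latitude: degrees = first 2 digits = 81, minutes = 45.388; 81 + 45.388/60 = 81.756467
  S → negative
  Lon: split at 3 digits → 064° and 10.5978′; 64 + 10.5978/60 = 64.176630
  hemisphere W, so the sign is −
Point 2:
  Latitude: 27′ + 28″ = 27.46667′; 72 + 27.46667/60 = 72.457778
  N → positive
  λ: 58′ + 2″ = 58.03333′; 109 + 58.03333/60 = 109.967222
  W ⇒ negate
Point 3:
  Lat: 5.95′ = 0.099167°; total 37.099167
  hemisphere S, so the sign is −
  λ: 22.7579′ = 0.379298°; total 27.379298
  E → positive
Point 4:
  Latitude: split at 2 digits → 48° and 57.93432′; 48 + 57.93432/60 = 48.965572
  S ⇒ negate
  Lon: degrees = first 3 digits = 54, minutes = 42.227; 54 + 42.227/60 = 54.703783
  E ⇒ keep positive
Point 5:
  φ: 51.7606′ = 0.862677°; total 61.862677
  S ⇒ negate
  Longitude: 179 + 12.39/60 = 179.206500
  W → negative
Point 6:
  Latitude: 0 + 8.672/60 = 0.144533
  hemisphere S, so the sign is −
  λ: 32 + 47.76/60 = 32.796000
  hemisphere W, so the sign is −

1. -81.75647, -64.17663
2. 72.45778, -109.96722
3. -37.09917, 27.37930
4. -48.96557, 54.70378
5. -61.86268, -179.20650
6. -0.14453, -32.79600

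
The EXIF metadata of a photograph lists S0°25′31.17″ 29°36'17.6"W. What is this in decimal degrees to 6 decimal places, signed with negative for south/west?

-0.425325, -29.604889

φ: 25′ + 31.17″ = 25.51950′; 0 + 25.51950/60 = 0.4253250
hemisphere S, so the sign is −
λ: 29 + 36/60 + 17.6/3600 = 29.6048889
W ⇒ negate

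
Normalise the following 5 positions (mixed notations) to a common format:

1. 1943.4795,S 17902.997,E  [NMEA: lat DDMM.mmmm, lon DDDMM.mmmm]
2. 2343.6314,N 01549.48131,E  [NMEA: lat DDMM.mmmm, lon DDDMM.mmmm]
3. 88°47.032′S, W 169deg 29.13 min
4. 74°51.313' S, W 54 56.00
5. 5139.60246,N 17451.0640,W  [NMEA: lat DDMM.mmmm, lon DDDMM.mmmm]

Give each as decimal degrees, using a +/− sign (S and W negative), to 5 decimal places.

Point 1:
  Lat: degrees = first 2 digits = 19, minutes = 43.4795; 19 + 43.4795/60 = 19.724658
  hemisphere S, so the sign is −
  Longitude: degrees = first 3 digits = 179, minutes = 2.997; 179 + 2.997/60 = 179.049950
  E ⇒ keep positive
Point 2:
  Latitude: split at 2 digits → 23° and 43.6314′; 23 + 43.6314/60 = 23.727190
  N → positive
  Longitude: split at 3 digits → 015° and 49.48131′; 15 + 49.48131/60 = 15.824689
  E ⇒ keep positive
Point 3:
  φ: 47.032′ = 0.783867°; total 88.783867
  S ⇒ negate
  Longitude: 29.13′ = 0.485500°; total 169.485500
  W → negative
Point 4:
  Lat: 74 + 51.313/60 = 74.855217
  S ⇒ negate
  Lon: 56′ = 0.933333°; total 54.933333
  W ⇒ negate
Point 5:
  Latitude: degrees = first 2 digits = 51, minutes = 39.60246; 51 + 39.60246/60 = 51.660041
  N → positive
  Longitude: split at 3 digits → 174° and 51.064′; 174 + 51.064/60 = 174.851067
  W ⇒ negate

1. -19.72466, 179.04995
2. 23.72719, 15.82469
3. -88.78387, -169.48550
4. -74.85522, -54.93333
5. 51.66004, -174.85107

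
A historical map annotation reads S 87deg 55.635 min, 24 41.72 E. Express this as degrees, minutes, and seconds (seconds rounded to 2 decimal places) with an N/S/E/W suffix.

87°55′38.10″ S, 24°41′43.20″ E

φ: 55.63500′ → 55′ and 0.63500 × 60 = 38.1000″
Lon: 41.72000′ → 41′ and 0.72000 × 60 = 43.2000″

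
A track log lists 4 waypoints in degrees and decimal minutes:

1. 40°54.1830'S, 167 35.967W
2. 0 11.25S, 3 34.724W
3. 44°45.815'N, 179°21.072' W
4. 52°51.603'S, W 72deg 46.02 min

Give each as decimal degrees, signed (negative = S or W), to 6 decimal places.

Point 1:
  Latitude: 54.183′ = 0.903050°; total 40.9030500
  S → negative
  Longitude: 167 + 35.967/60 = 167.5994500
  W ⇒ negate
Point 2:
  Latitude: 11.25′ = 0.187500°; total 0.1875000
  hemisphere S, so the sign is −
  Longitude: 3 + 34.724/60 = 3.5787333
  hemisphere W, so the sign is −
Point 3:
  φ: 45.815′ = 0.763583°; total 44.7635833
  N → positive
  Lon: 179 + 21.072/60 = 179.3512000
  W → negative
Point 4:
  Latitude: 51.603′ = 0.860050°; total 52.8600500
  S ⇒ negate
  λ: 46.02′ = 0.767000°; total 72.7670000
  W ⇒ negate

1. -40.903050, -167.599450
2. -0.187500, -3.578733
3. 44.763583, -179.351200
4. -52.860050, -72.767000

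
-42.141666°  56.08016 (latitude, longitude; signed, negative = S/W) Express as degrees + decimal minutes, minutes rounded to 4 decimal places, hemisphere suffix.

42° 8.5000′ S, 56° 4.8096′ E

Latitude is negative → S; |value| = 42.141666
Latitude: minutes = (42.141666 − 42) × 60 = 8.499960
Longitude: minutes = (56.080160 − 56) × 60 = 4.809600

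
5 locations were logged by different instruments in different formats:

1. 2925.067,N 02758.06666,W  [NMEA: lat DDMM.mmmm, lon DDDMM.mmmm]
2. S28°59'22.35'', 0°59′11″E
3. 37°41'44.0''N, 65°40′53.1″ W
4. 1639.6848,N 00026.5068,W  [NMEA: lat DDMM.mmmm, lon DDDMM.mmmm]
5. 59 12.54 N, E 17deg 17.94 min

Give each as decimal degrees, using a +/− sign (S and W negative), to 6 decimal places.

1. 29.417783, -27.967778
2. -28.989542, 0.986389
3. 37.695556, -65.681417
4. 16.661413, -0.441780
5. 59.209000, 17.299000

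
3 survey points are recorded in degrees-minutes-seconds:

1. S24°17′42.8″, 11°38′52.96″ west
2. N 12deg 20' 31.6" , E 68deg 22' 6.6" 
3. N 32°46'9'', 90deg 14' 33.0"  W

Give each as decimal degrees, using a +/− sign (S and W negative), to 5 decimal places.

1. -24.29522, -11.64804
2. 12.34211, 68.36850
3. 32.76917, -90.24250

Point 1:
  Lat: 17′ + 42.8″ = 17.71333′; 24 + 17.71333/60 = 24.295222
  S → negative
  λ: 11° + 38/60 + 52.96/3600 = 11 + 0.633333 + 0.014711 = 11.648044
  W ⇒ negate
Point 2:
  Lat: 20′ + 31.6″ = 20.52667′; 12 + 20.52667/60 = 12.342111
  N → positive
  Lon: 68 + 22/60 + 6.6/3600 = 68.368500
  E → positive
Point 3:
  Lat: 46′ + 9″ = 46.15000′; 32 + 46.15000/60 = 32.769167
  N → positive
  Lon: 14′ + 33″ = 14.55000′; 90 + 14.55000/60 = 90.242500
  W → negative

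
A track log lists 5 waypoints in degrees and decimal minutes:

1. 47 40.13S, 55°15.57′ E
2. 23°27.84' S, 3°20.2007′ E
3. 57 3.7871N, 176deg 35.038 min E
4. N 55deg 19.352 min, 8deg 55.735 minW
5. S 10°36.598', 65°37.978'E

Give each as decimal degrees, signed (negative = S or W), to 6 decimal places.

Point 1:
  φ: 47 + 40.13/60 = 47.6688333
  S ⇒ negate
  λ: 55 + 15.57/60 = 55.2595000
  E ⇒ keep positive
Point 2:
  Latitude: 23 + 27.84/60 = 23.4640000
  hemisphere S, so the sign is −
  λ: 3 + 20.2007/60 = 3.3366783
  E → positive
Point 3:
  φ: 57 + 3.7871/60 = 57.0631183
  N ⇒ keep positive
  Longitude: 35.038′ = 0.583967°; total 176.5839667
  E ⇒ keep positive
Point 4:
  Latitude: 19.352′ = 0.322533°; total 55.3225333
  N → positive
  Longitude: 55.735′ = 0.928917°; total 8.9289167
  W ⇒ negate
Point 5:
  Lat: 10 + 36.598/60 = 10.6099667
  S ⇒ negate
  λ: 65 + 37.978/60 = 65.6329667
  E ⇒ keep positive

1. -47.668833, 55.259500
2. -23.464000, 3.336678
3. 57.063118, 176.583967
4. 55.322533, -8.928917
5. -10.609967, 65.632967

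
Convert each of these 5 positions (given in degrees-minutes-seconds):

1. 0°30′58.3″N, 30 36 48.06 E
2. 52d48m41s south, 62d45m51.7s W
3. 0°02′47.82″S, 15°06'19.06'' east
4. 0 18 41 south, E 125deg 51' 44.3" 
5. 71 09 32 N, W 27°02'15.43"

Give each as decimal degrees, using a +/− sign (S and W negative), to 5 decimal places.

1. 0.51619, 30.61335
2. -52.81139, -62.76436
3. -0.04662, 15.10529
4. -0.31139, 125.86231
5. 71.15889, -27.03762

Point 1:
  Latitude: 0° + 30/60 + 58.3/3600 = 0 + 0.500000 + 0.016194 = 0.516194
  N → positive
  λ: 30° + 36/60 + 48.06/3600 = 30 + 0.600000 + 0.013350 = 30.613350
  E → positive
Point 2:
  Lat: 52° + 48/60 + 41/3600 = 52 + 0.800000 + 0.011389 = 52.811389
  S ⇒ negate
  Longitude: 62° + 45/60 + 51.7/3600 = 62 + 0.750000 + 0.014361 = 62.764361
  W → negative
Point 3:
  Lat: 0° + 2/60 + 47.82/3600 = 0 + 0.033333 + 0.013283 = 0.046617
  S → negative
  λ: 6′ + 19.06″ = 6.31767′; 15 + 6.31767/60 = 15.105294
  E ⇒ keep positive
Point 4:
  Latitude: 0 + 18/60 + 41/3600 = 0.311389
  hemisphere S, so the sign is −
  Longitude: 51′ + 44.3″ = 51.73833′; 125 + 51.73833/60 = 125.862306
  E → positive
Point 5:
  Latitude: 71° + 9/60 + 32/3600 = 71 + 0.150000 + 0.008889 = 71.158889
  N ⇒ keep positive
  λ: 2′ + 15.43″ = 2.25717′; 27 + 2.25717/60 = 27.037619
  W → negative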